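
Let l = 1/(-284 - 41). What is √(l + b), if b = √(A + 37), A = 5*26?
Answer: √(-13 + 4225*√167)/65 ≈ 3.5944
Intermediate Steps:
A = 130
l = -1/325 (l = 1/(-325) = -1/325 ≈ -0.0030769)
b = √167 (b = √(130 + 37) = √167 ≈ 12.923)
√(l + b) = √(-1/325 + √167)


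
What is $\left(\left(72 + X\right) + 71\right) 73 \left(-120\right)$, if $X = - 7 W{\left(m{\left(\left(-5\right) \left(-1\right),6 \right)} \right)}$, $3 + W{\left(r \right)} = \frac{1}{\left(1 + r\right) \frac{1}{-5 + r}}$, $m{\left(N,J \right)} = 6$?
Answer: $-1427880$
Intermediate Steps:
$W{\left(r \right)} = -3 + \frac{-5 + r}{1 + r}$ ($W{\left(r \right)} = -3 + \frac{1}{\left(1 + r\right) \frac{1}{-5 + r}} = -3 + \frac{1}{\frac{1}{-5 + r} \left(1 + r\right)} = -3 + \frac{-5 + r}{1 + r}$)
$X = 20$ ($X = - 7 \frac{2 \left(-4 - 6\right)}{1 + 6} = - 7 \frac{2 \left(-4 - 6\right)}{7} = - 7 \cdot 2 \cdot \frac{1}{7} \left(-10\right) = \left(-7\right) \left(- \frac{20}{7}\right) = 20$)
$\left(\left(72 + X\right) + 71\right) 73 \left(-120\right) = \left(\left(72 + 20\right) + 71\right) 73 \left(-120\right) = \left(92 + 71\right) 73 \left(-120\right) = 163 \cdot 73 \left(-120\right) = 11899 \left(-120\right) = -1427880$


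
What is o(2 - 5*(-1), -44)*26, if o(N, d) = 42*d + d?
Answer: -49192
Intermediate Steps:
o(N, d) = 43*d
o(2 - 5*(-1), -44)*26 = (43*(-44))*26 = -1892*26 = -49192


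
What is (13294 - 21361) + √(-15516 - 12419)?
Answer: -8067 + I*√27935 ≈ -8067.0 + 167.14*I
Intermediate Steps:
(13294 - 21361) + √(-15516 - 12419) = -8067 + √(-27935) = -8067 + I*√27935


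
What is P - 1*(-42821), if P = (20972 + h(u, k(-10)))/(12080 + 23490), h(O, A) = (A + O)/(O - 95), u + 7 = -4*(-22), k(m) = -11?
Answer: 1523163937/35570 ≈ 42822.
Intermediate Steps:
u = 81 (u = -7 - 4*(-22) = -7 + 88 = 81)
h(O, A) = (A + O)/(-95 + O)
P = 20967/35570 (P = (20972 + (-11 + 81)/(-95 + 81))/(12080 + 23490) = (20972 + 70/(-14))/35570 = (20972 - 1/14*70)*(1/35570) = (20972 - 5)*(1/35570) = 20967*(1/35570) = 20967/35570 ≈ 0.58946)
P - 1*(-42821) = 20967/35570 - 1*(-42821) = 20967/35570 + 42821 = 1523163937/35570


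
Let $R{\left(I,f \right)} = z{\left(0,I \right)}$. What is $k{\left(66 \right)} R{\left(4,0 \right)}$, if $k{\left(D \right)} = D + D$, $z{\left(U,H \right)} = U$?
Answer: $0$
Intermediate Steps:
$R{\left(I,f \right)} = 0$
$k{\left(D \right)} = 2 D$
$k{\left(66 \right)} R{\left(4,0 \right)} = 2 \cdot 66 \cdot 0 = 132 \cdot 0 = 0$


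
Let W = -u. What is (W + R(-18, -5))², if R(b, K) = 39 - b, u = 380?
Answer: 104329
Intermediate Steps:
W = -380 (W = -1*380 = -380)
(W + R(-18, -5))² = (-380 + (39 - 1*(-18)))² = (-380 + (39 + 18))² = (-380 + 57)² = (-323)² = 104329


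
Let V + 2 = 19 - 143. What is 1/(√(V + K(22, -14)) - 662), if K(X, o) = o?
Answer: -331/219192 - I*√35/219192 ≈ -0.0015101 - 2.699e-5*I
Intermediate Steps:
V = -126 (V = -2 + (19 - 143) = -2 - 124 = -126)
1/(√(V + K(22, -14)) - 662) = 1/(√(-126 - 14) - 662) = 1/(√(-140) - 662) = 1/(2*I*√35 - 662) = 1/(-662 + 2*I*√35)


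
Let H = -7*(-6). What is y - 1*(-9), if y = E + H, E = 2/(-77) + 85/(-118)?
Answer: 456605/9086 ≈ 50.254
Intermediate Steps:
H = 42
E = -6781/9086 (E = 2*(-1/77) + 85*(-1/118) = -2/77 - 85/118 = -6781/9086 ≈ -0.74631)
y = 374831/9086 (y = -6781/9086 + 42 = 374831/9086 ≈ 41.254)
y - 1*(-9) = 374831/9086 - 1*(-9) = 374831/9086 + 9 = 456605/9086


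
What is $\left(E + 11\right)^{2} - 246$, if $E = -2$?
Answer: $-165$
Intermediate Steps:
$\left(E + 11\right)^{2} - 246 = \left(-2 + 11\right)^{2} - 246 = 9^{2} - 246 = 81 - 246 = -165$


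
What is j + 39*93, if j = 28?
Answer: 3655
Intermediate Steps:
j + 39*93 = 28 + 39*93 = 28 + 3627 = 3655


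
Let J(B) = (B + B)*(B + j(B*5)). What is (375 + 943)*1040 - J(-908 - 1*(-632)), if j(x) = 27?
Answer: 1233272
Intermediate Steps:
J(B) = 2*B*(27 + B) (J(B) = (B + B)*(B + 27) = (2*B)*(27 + B) = 2*B*(27 + B))
(375 + 943)*1040 - J(-908 - 1*(-632)) = (375 + 943)*1040 - 2*(-908 - 1*(-632))*(27 + (-908 - 1*(-632))) = 1318*1040 - 2*(-908 + 632)*(27 + (-908 + 632)) = 1370720 - 2*(-276)*(27 - 276) = 1370720 - 2*(-276)*(-249) = 1370720 - 1*137448 = 1370720 - 137448 = 1233272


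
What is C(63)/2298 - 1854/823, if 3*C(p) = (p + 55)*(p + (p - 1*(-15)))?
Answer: 151933/945627 ≈ 0.16067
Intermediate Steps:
C(p) = (15 + 2*p)*(55 + p)/3 (C(p) = ((p + 55)*(p + (p - 1*(-15))))/3 = ((55 + p)*(p + (p + 15)))/3 = ((55 + p)*(p + (15 + p)))/3 = ((55 + p)*(15 + 2*p))/3 = ((15 + 2*p)*(55 + p))/3 = (15 + 2*p)*(55 + p)/3)
C(63)/2298 - 1854/823 = (275 + (⅔)*63² + (125/3)*63)/2298 - 1854/823 = (275 + (⅔)*3969 + 2625)*(1/2298) - 1854*1/823 = (275 + 2646 + 2625)*(1/2298) - 1854/823 = 5546*(1/2298) - 1854/823 = 2773/1149 - 1854/823 = 151933/945627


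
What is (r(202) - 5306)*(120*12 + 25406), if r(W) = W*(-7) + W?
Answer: -174982228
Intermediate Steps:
r(W) = -6*W (r(W) = -7*W + W = -6*W)
(r(202) - 5306)*(120*12 + 25406) = (-6*202 - 5306)*(120*12 + 25406) = (-1212 - 5306)*(1440 + 25406) = -6518*26846 = -174982228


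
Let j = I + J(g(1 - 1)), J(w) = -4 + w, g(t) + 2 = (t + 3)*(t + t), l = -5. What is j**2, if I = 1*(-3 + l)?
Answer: 196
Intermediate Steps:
I = -8 (I = 1*(-3 - 5) = 1*(-8) = -8)
g(t) = -2 + 2*t*(3 + t) (g(t) = -2 + (t + 3)*(t + t) = -2 + (3 + t)*(2*t) = -2 + 2*t*(3 + t))
j = -14 (j = -8 + (-4 + (-2 + 2*(1 - 1)**2 + 6*(1 - 1))) = -8 + (-4 + (-2 + 2*0**2 + 6*0)) = -8 + (-4 + (-2 + 2*0 + 0)) = -8 + (-4 + (-2 + 0 + 0)) = -8 + (-4 - 2) = -8 - 6 = -14)
j**2 = (-14)**2 = 196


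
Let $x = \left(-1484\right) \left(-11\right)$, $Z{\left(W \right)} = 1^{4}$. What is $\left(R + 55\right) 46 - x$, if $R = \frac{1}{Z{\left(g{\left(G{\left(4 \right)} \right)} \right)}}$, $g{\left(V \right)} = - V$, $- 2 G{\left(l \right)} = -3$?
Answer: $-13748$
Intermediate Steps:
$G{\left(l \right)} = \frac{3}{2}$ ($G{\left(l \right)} = \left(- \frac{1}{2}\right) \left(-3\right) = \frac{3}{2}$)
$Z{\left(W \right)} = 1$
$x = 16324$
$R = 1$ ($R = 1^{-1} = 1$)
$\left(R + 55\right) 46 - x = \left(1 + 55\right) 46 - 16324 = 56 \cdot 46 - 16324 = 2576 - 16324 = -13748$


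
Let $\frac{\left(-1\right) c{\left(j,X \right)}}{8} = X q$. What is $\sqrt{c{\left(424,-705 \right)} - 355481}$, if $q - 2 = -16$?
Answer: $i \sqrt{434441} \approx 659.12 i$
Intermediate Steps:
$q = -14$ ($q = 2 - 16 = -14$)
$c{\left(j,X \right)} = 112 X$ ($c{\left(j,X \right)} = - 8 X \left(-14\right) = - 8 \left(- 14 X\right) = 112 X$)
$\sqrt{c{\left(424,-705 \right)} - 355481} = \sqrt{112 \left(-705\right) - 355481} = \sqrt{-78960 - 355481} = \sqrt{-434441} = i \sqrt{434441}$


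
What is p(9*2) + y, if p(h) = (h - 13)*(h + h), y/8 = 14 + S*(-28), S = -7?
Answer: 1860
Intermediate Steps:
y = 1680 (y = 8*(14 - 7*(-28)) = 8*(14 + 196) = 8*210 = 1680)
p(h) = 2*h*(-13 + h) (p(h) = (-13 + h)*(2*h) = 2*h*(-13 + h))
p(9*2) + y = 2*(9*2)*(-13 + 9*2) + 1680 = 2*18*(-13 + 18) + 1680 = 2*18*5 + 1680 = 180 + 1680 = 1860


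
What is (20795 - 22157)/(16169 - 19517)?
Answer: 227/558 ≈ 0.40681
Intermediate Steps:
(20795 - 22157)/(16169 - 19517) = -1362/(-3348) = -1362*(-1/3348) = 227/558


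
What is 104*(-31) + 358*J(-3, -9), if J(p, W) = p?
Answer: -4298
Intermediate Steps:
104*(-31) + 358*J(-3, -9) = 104*(-31) + 358*(-3) = -3224 - 1074 = -4298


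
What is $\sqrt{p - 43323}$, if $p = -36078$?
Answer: $i \sqrt{79401} \approx 281.78 i$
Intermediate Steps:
$\sqrt{p - 43323} = \sqrt{-36078 - 43323} = \sqrt{-79401} = i \sqrt{79401}$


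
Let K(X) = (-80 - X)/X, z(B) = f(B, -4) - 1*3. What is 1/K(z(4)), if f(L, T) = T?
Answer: 7/73 ≈ 0.095890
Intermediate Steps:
z(B) = -7 (z(B) = -4 - 1*3 = -4 - 3 = -7)
K(X) = (-80 - X)/X
1/K(z(4)) = 1/((-80 - 1*(-7))/(-7)) = 1/(-(-80 + 7)/7) = 1/(-⅐*(-73)) = 1/(73/7) = 7/73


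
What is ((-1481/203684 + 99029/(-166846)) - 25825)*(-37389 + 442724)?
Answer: -177871864903580706635/16991930332 ≈ -1.0468e+10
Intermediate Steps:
((-1481/203684 + 99029/(-166846)) - 25825)*(-37389 + 442724) = ((-1481*1/203684 + 99029*(-1/166846)) - 25825)*405335 = ((-1481/203684 - 99029/166846) - 25825)*405335 = (-10208860881/16991930332 - 25825)*405335 = -438826809684781/16991930332*405335 = -177871864903580706635/16991930332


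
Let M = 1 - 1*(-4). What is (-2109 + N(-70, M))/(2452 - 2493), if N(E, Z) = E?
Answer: 2179/41 ≈ 53.146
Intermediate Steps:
M = 5 (M = 1 + 4 = 5)
(-2109 + N(-70, M))/(2452 - 2493) = (-2109 - 70)/(2452 - 2493) = -2179/(-41) = -2179*(-1/41) = 2179/41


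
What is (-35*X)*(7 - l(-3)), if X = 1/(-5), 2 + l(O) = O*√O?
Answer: 63 + 21*I*√3 ≈ 63.0 + 36.373*I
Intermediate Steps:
l(O) = -2 + O^(3/2) (l(O) = -2 + O*√O = -2 + O^(3/2))
X = -⅕ ≈ -0.20000
(-35*X)*(7 - l(-3)) = (-35*(-⅕))*(7 - (-2 + (-3)^(3/2))) = 7*(7 - (-2 - 3*I*√3)) = 7*(7 + (2 + 3*I*√3)) = 7*(9 + 3*I*√3) = 63 + 21*I*√3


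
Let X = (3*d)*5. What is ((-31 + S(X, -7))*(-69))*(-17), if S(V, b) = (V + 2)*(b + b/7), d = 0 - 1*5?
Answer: 648669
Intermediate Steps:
d = -5 (d = 0 - 5 = -5)
X = -75 (X = (3*(-5))*5 = -15*5 = -75)
S(V, b) = 8*b*(2 + V)/7 (S(V, b) = (2 + V)*(b + b*(1/7)) = (2 + V)*(b + b/7) = (2 + V)*(8*b/7) = 8*b*(2 + V)/7)
((-31 + S(X, -7))*(-69))*(-17) = ((-31 + (8/7)*(-7)*(2 - 75))*(-69))*(-17) = ((-31 + (8/7)*(-7)*(-73))*(-69))*(-17) = ((-31 + 584)*(-69))*(-17) = (553*(-69))*(-17) = -38157*(-17) = 648669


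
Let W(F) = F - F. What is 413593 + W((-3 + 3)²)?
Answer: 413593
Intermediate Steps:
W(F) = 0
413593 + W((-3 + 3)²) = 413593 + 0 = 413593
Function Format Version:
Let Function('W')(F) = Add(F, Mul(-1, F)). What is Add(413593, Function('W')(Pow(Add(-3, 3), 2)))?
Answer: 413593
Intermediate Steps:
Function('W')(F) = 0
Add(413593, Function('W')(Pow(Add(-3, 3), 2))) = Add(413593, 0) = 413593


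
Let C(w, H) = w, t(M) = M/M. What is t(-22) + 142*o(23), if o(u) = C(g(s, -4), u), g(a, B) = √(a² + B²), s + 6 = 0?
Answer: 1 + 284*√13 ≈ 1025.0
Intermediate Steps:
s = -6 (s = -6 + 0 = -6)
g(a, B) = √(B² + a²)
t(M) = 1
o(u) = 2*√13 (o(u) = √((-4)² + (-6)²) = √(16 + 36) = √52 = 2*√13)
t(-22) + 142*o(23) = 1 + 142*(2*√13) = 1 + 284*√13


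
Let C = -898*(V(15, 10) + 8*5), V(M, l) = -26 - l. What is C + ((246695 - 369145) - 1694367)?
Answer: -1820409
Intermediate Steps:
C = -3592 (C = -898*((-26 - 1*10) + 8*5) = -898*((-26 - 10) + 40) = -898*(-36 + 40) = -898*4 = -3592)
C + ((246695 - 369145) - 1694367) = -3592 + ((246695 - 369145) - 1694367) = -3592 + (-122450 - 1694367) = -3592 - 1816817 = -1820409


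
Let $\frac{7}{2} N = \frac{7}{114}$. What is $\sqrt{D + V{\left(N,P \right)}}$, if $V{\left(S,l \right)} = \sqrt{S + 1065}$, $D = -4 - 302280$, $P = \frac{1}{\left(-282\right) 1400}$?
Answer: $\frac{\sqrt{-982120716 + 57 \sqrt{3460242}}}{57} \approx 549.77 i$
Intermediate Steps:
$P = - \frac{1}{394800}$ ($P = \left(- \frac{1}{282}\right) \frac{1}{1400} = - \frac{1}{394800} \approx -2.5329 \cdot 10^{-6}$)
$N = \frac{1}{57}$ ($N = \frac{2 \cdot \frac{7}{114}}{7} = \frac{2 \cdot 7 \cdot \frac{1}{114}}{7} = \frac{2}{7} \cdot \frac{7}{114} = \frac{1}{57} \approx 0.017544$)
$D = -302284$ ($D = -4 - 302280 = -302284$)
$V{\left(S,l \right)} = \sqrt{1065 + S}$
$\sqrt{D + V{\left(N,P \right)}} = \sqrt{-302284 + \sqrt{1065 + \frac{1}{57}}} = \sqrt{-302284 + \sqrt{\frac{60706}{57}}} = \sqrt{-302284 + \frac{\sqrt{3460242}}{57}}$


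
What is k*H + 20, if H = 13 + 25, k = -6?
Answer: -208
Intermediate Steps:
H = 38
k*H + 20 = -6*38 + 20 = -228 + 20 = -208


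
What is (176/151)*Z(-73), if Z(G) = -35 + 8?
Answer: -4752/151 ≈ -31.470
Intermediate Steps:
Z(G) = -27
(176/151)*Z(-73) = (176/151)*(-27) = -4752/151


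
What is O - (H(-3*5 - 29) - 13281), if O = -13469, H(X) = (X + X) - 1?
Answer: -99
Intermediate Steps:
H(X) = -1 + 2*X (H(X) = 2*X - 1 = -1 + 2*X)
O - (H(-3*5 - 29) - 13281) = -13469 - ((-1 + 2*(-3*5 - 29)) - 13281) = -13469 - ((-1 + 2*(-15 - 29)) - 13281) = -13469 - ((-1 + 2*(-44)) - 13281) = -13469 - ((-1 - 88) - 13281) = -13469 - (-89 - 13281) = -13469 - 1*(-13370) = -13469 + 13370 = -99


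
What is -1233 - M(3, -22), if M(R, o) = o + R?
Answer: -1214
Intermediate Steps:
M(R, o) = R + o
-1233 - M(3, -22) = -1233 - (3 - 22) = -1233 - 1*(-19) = -1233 + 19 = -1214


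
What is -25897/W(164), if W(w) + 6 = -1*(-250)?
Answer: -25897/244 ≈ -106.14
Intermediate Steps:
W(w) = 244 (W(w) = -6 - 1*(-250) = -6 + 250 = 244)
-25897/W(164) = -25897/244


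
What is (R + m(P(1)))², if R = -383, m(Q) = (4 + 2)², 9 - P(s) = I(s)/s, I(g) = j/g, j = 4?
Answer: 120409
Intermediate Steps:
I(g) = 4/g
P(s) = 9 - 4/s² (P(s) = 9 - 4/s/s = 9 - 4/s²)
m(Q) = 36 (m(Q) = 6² = 36)
(R + m(P(1)))² = (-383 + 36)² = (-347)² = 120409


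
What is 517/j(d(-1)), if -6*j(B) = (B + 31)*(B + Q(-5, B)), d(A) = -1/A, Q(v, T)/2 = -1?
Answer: 1551/16 ≈ 96.938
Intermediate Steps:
Q(v, T) = -2 (Q(v, T) = 2*(-1) = -2)
j(B) = -(-2 + B)*(31 + B)/6 (j(B) = -(B + 31)*(B - 2)/6 = -(31 + B)*(-2 + B)/6 = -(-2 + B)*(31 + B)/6)
517/j(d(-1)) = 517/(31/3 - (-29)/(6*(-1)) - (-1/(-1))²/6) = 517/(31/3 - (-29)*(-1)/6 - (-1*(-1))²/6) = 517/(31/3 - 29/6*1 - ⅙*1²) = 517/(31/3 - 29/6 - ⅙*1) = 517/(31/3 - 29/6 - ⅙) = 517/(16/3) = 517*(3/16) = 1551/16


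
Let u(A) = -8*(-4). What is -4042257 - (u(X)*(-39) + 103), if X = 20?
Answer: -4041112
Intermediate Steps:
u(A) = 32
-4042257 - (u(X)*(-39) + 103) = -4042257 - (32*(-39) + 103) = -4042257 - (-1248 + 103) = -4042257 - 1*(-1145) = -4042257 + 1145 = -4041112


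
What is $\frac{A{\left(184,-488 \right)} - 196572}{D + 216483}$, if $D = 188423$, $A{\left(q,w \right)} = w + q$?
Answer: $- \frac{98438}{202453} \approx -0.48623$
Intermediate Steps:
$A{\left(q,w \right)} = q + w$
$\frac{A{\left(184,-488 \right)} - 196572}{D + 216483} = \frac{\left(184 - 488\right) - 196572}{188423 + 216483} = \frac{-304 - 196572}{404906} = \left(-196876\right) \frac{1}{404906} = - \frac{98438}{202453}$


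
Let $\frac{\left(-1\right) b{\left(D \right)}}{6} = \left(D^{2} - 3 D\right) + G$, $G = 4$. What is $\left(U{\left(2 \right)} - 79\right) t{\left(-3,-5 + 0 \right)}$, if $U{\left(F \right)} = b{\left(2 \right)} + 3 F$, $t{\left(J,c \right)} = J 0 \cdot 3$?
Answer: $0$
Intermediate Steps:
$b{\left(D \right)} = -24 - 6 D^{2} + 18 D$ ($b{\left(D \right)} = - 6 \left(\left(D^{2} - 3 D\right) + 4\right) = - 6 \left(4 + D^{2} - 3 D\right) = -24 - 6 D^{2} + 18 D$)
$t{\left(J,c \right)} = 0$ ($t{\left(J,c \right)} = J 0 = 0$)
$U{\left(F \right)} = -12 + 3 F$ ($U{\left(F \right)} = \left(-24 - 6 \cdot 2^{2} + 18 \cdot 2\right) + 3 F = \left(-24 - 24 + 36\right) + 3 F = -12 + 3 F$)
$\left(U{\left(2 \right)} - 79\right) t{\left(-3,-5 + 0 \right)} = \left(\left(-12 + 3 \cdot 2\right) - 79\right) 0 = \left(\left(-12 + 6\right) - 79\right) 0 = \left(-6 - 79\right) 0 = \left(-85\right) 0 = 0$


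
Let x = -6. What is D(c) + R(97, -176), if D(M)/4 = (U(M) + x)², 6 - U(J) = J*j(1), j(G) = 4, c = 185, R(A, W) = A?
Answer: 2190497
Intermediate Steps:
U(J) = 6 - 4*J (U(J) = 6 - J*4 = 6 - 4*J)
D(M) = 64*M² (D(M) = 4*((6 - 4*M) - 6)² = 4*(-4*M)² = 4*(16*M²) = 64*M²)
D(c) + R(97, -176) = 64*185² + 97 = 64*34225 + 97 = 2190400 + 97 = 2190497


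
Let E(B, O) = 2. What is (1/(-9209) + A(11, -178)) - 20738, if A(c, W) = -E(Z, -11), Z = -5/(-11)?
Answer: -190994661/9209 ≈ -20740.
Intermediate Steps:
Z = 5/11 (Z = -5*(-1/11) = 5/11 ≈ 0.45455)
A(c, W) = -2 (A(c, W) = -1*2 = -2)
(1/(-9209) + A(11, -178)) - 20738 = (1/(-9209) - 2) - 20738 = (-1/9209 - 2) - 20738 = -18419/9209 - 20738 = -190994661/9209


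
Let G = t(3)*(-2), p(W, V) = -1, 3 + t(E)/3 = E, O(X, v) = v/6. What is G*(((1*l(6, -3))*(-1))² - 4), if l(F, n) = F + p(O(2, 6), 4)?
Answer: 0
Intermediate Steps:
O(X, v) = v/6 (O(X, v) = v*(⅙) = v/6)
t(E) = -9 + 3*E
l(F, n) = -1 + F (l(F, n) = F - 1 = -1 + F)
G = 0 (G = (-9 + 3*3)*(-2) = (-9 + 9)*(-2) = 0*(-2) = 0)
G*(((1*l(6, -3))*(-1))² - 4) = 0*(((1*(-1 + 6))*(-1))² - 4) = 0*(((1*5)*(-1))² - 4) = 0*((5*(-1))² - 4) = 0*((-5)² - 4) = 0*(25 - 4) = 0*21 = 0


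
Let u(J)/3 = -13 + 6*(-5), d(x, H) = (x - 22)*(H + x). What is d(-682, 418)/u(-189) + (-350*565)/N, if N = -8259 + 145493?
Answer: -4255212009/2950531 ≈ -1442.2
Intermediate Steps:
N = 137234
d(x, H) = (-22 + x)*(H + x)
u(J) = -129 (u(J) = 3*(-13 + 6*(-5)) = 3*(-13 - 30) = 3*(-43) = -129)
d(-682, 418)/u(-189) + (-350*565)/N = ((-682)² - 22*418 - 22*(-682) + 418*(-682))/(-129) - 350*565/137234 = (465124 - 9196 + 15004 - 285076)*(-1/129) - 197750*1/137234 = 185856*(-1/129) - 98875/68617 = -61952/43 - 98875/68617 = -4255212009/2950531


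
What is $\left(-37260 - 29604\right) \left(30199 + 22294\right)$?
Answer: $-3509891952$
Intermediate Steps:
$\left(-37260 - 29604\right) \left(30199 + 22294\right) = \left(-37260 - 29604\right) 52493 = \left(-66864\right) 52493 = -3509891952$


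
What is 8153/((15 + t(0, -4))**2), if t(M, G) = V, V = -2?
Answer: 8153/169 ≈ 48.243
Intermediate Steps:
t(M, G) = -2
8153/((15 + t(0, -4))**2) = 8153/((15 - 2)**2) = 8153/(13**2) = 8153/169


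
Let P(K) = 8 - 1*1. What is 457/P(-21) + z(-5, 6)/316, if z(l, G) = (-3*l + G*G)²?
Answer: 162619/2212 ≈ 73.517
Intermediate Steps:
z(l, G) = (G² - 3*l)² (z(l, G) = (-3*l + G²)² = (G² - 3*l)²)
P(K) = 7 (P(K) = 8 - 1 = 7)
457/P(-21) + z(-5, 6)/316 = 457/7 + (6² - 3*(-5))²/316 = 457*(⅐) + (36 + 15)²*(1/316) = 457/7 + 51²*(1/316) = 457/7 + 2601*(1/316) = 457/7 + 2601/316 = 162619/2212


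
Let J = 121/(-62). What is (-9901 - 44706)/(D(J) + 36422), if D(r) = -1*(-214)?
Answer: -54607/36636 ≈ -1.4905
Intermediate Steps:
J = -121/62 (J = 121*(-1/62) = -121/62 ≈ -1.9516)
D(r) = 214
(-9901 - 44706)/(D(J) + 36422) = (-9901 - 44706)/(214 + 36422) = -54607/36636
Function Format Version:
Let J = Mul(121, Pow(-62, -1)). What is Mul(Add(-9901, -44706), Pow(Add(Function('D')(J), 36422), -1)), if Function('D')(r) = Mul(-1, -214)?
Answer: Rational(-54607, 36636) ≈ -1.4905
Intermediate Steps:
J = Rational(-121, 62) (J = Mul(121, Rational(-1, 62)) = Rational(-121, 62) ≈ -1.9516)
Function('D')(r) = 214
Mul(Add(-9901, -44706), Pow(Add(Function('D')(J), 36422), -1)) = Mul(Add(-9901, -44706), Pow(Add(214, 36422), -1)) = Mul(-54607, Pow(36636, -1)) = Mul(-54607, Rational(1, 36636)) = Rational(-54607, 36636)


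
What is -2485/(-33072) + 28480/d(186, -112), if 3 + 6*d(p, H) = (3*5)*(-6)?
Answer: -1883704085/1025232 ≈ -1837.3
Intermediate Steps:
d(p, H) = -31/2 (d(p, H) = -½ + ((3*5)*(-6))/6 = -½ + (15*(-6))/6 = -½ + (⅙)*(-90) = -½ - 15 = -31/2)
-2485/(-33072) + 28480/d(186, -112) = -2485/(-33072) + 28480/(-31/2) = -2485*(-1/33072) + 28480*(-2/31) = 2485/33072 - 56960/31 = -1883704085/1025232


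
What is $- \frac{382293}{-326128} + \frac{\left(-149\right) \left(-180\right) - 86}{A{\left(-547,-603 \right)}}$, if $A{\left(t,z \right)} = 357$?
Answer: $\frac{30640777}{402864} \approx 76.057$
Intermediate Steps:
$- \frac{382293}{-326128} + \frac{\left(-149\right) \left(-180\right) - 86}{A{\left(-547,-603 \right)}} = - \frac{382293}{-326128} + \frac{\left(-149\right) \left(-180\right) - 86}{357} = \left(-382293\right) \left(- \frac{1}{326128}\right) + \left(26820 - 86\right) \frac{1}{357} = \frac{382293}{326128} + 26734 \cdot \frac{1}{357} = \frac{382293}{326128} + \frac{26734}{357} = \frac{30640777}{402864}$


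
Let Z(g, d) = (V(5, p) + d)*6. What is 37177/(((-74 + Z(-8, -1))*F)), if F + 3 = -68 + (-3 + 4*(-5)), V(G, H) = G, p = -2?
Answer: 791/100 ≈ 7.9100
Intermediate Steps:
Z(g, d) = 30 + 6*d (Z(g, d) = (5 + d)*6 = 30 + 6*d)
F = -94 (F = -3 + (-68 + (-3 + 4*(-5))) = -3 + (-68 + (-3 - 20)) = -3 + (-68 - 23) = -3 - 91 = -94)
37177/(((-74 + Z(-8, -1))*F)) = 37177/(((-74 + (30 + 6*(-1)))*(-94))) = 37177/(((-74 + (30 - 6))*(-94))) = 37177/(((-74 + 24)*(-94))) = 37177/((-50*(-94))) = 37177/4700 = 37177*(1/4700) = 791/100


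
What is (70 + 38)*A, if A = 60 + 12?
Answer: 7776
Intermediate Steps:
A = 72
(70 + 38)*A = (70 + 38)*72 = 108*72 = 7776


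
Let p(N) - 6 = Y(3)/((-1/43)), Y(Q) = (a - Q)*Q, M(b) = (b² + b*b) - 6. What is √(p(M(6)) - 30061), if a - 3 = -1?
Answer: I*√29926 ≈ 172.99*I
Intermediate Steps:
a = 2 (a = 3 - 1 = 2)
M(b) = -6 + 2*b² (M(b) = (b² + b²) - 6 = 2*b² - 6 = -6 + 2*b²)
Y(Q) = Q*(2 - Q) (Y(Q) = (2 - Q)*Q = Q*(2 - Q))
p(N) = 135 (p(N) = 6 + (3*(2 - 1*3))/((-1/43)) = 6 + (3*(2 - 3))/((-1*1/43)) = 6 + (3*(-1))/(-1/43) = 6 - 3*(-43) = 6 + 129 = 135)
√(p(M(6)) - 30061) = √(135 - 30061) = √(-29926) = I*√29926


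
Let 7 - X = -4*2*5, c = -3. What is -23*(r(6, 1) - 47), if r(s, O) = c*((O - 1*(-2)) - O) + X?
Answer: 138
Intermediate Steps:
X = 47 (X = 7 - (-4*2)*5 = 7 - (-8)*5 = 7 - 1*(-40) = 7 + 40 = 47)
r(s, O) = 41 (r(s, O) = -3*((O - 1*(-2)) - O) + 47 = -3*((O + 2) - O) + 47 = -3*((2 + O) - O) + 47 = -3*2 + 47 = -6 + 47 = 41)
-23*(r(6, 1) - 47) = -23*(41 - 47) = -23*(-6) = 138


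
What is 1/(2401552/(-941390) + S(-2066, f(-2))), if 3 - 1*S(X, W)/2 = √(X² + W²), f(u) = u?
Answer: -382061719415/1891341292921138382 - 221553783025*√1067090/945670646460569191 ≈ -0.00024222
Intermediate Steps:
S(X, W) = 6 - 2*√(W² + X²) (S(X, W) = 6 - 2*√(X² + W²) = 6 - 2*√(W² + X²))
1/(2401552/(-941390) + S(-2066, f(-2))) = 1/(2401552/(-941390) + (6 - 2*√((-2)² + (-2066)²))) = 1/(2401552*(-1/941390) + (6 - 2*√(4 + 4268356))) = 1/(-1200776/470695 + (6 - 4*√1067090)) = 1/(1623394/470695 - 4*√1067090)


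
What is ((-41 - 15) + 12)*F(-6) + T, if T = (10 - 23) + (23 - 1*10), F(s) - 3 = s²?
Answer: -1716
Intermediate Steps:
F(s) = 3 + s²
T = 0 (T = -13 + (23 - 10) = -13 + 13 = 0)
((-41 - 15) + 12)*F(-6) + T = ((-41 - 15) + 12)*(3 + (-6)²) + 0 = (-56 + 12)*(3 + 36) + 0 = -44*39 + 0 = -1716 + 0 = -1716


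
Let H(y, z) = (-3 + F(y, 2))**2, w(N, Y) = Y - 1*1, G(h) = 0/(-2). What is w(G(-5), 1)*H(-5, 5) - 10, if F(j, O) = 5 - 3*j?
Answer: -10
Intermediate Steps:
G(h) = 0 (G(h) = 0*(-1/2) = 0)
w(N, Y) = -1 + Y (w(N, Y) = Y - 1 = -1 + Y)
H(y, z) = (2 - 3*y)**2 (H(y, z) = (-3 + (5 - 3*y))**2 = (2 - 3*y)**2)
w(G(-5), 1)*H(-5, 5) - 10 = (-1 + 1)*(-2 + 3*(-5))**2 - 10 = 0*(-2 - 15)**2 - 10 = 0*(-17)**2 - 10 = 0*289 - 10 = 0 - 10 = -10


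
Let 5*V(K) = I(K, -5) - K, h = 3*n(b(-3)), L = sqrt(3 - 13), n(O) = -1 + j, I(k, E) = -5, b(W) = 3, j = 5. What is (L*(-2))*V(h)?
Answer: 34*I*sqrt(10)/5 ≈ 21.503*I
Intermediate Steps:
n(O) = 4 (n(O) = -1 + 5 = 4)
L = I*sqrt(10) (L = sqrt(-10) = I*sqrt(10) ≈ 3.1623*I)
h = 12 (h = 3*4 = 12)
V(K) = -1 - K/5 (V(K) = (-5 - K)/5 = -1 - K/5)
(L*(-2))*V(h) = ((I*sqrt(10))*(-2))*(-1 - 1/5*12) = (-2*I*sqrt(10))*(-1 - 12/5) = -2*I*sqrt(10)*(-17/5) = 34*I*sqrt(10)/5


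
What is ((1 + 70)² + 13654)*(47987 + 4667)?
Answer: 984366530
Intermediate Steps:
((1 + 70)² + 13654)*(47987 + 4667) = (71² + 13654)*52654 = (5041 + 13654)*52654 = 18695*52654 = 984366530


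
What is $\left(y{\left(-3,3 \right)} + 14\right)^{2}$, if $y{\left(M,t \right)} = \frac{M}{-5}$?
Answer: $\frac{5329}{25} \approx 213.16$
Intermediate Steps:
$y{\left(M,t \right)} = - \frac{M}{5}$ ($y{\left(M,t \right)} = M \left(- \frac{1}{5}\right) = - \frac{M}{5}$)
$\left(y{\left(-3,3 \right)} + 14\right)^{2} = \left(\left(- \frac{1}{5}\right) \left(-3\right) + 14\right)^{2} = \left(\frac{3}{5} + 14\right)^{2} = \left(\frac{73}{5}\right)^{2} = \frac{5329}{25}$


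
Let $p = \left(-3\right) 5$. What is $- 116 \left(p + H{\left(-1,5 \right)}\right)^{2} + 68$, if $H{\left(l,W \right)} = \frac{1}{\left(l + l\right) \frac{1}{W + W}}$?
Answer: $-46332$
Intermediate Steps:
$p = -15$
$H{\left(l,W \right)} = \frac{W}{l}$ ($H{\left(l,W \right)} = \frac{1}{2 l \frac{1}{2 W}} = \frac{1}{l \frac{1}{W}} = \frac{W}{l}$)
$- 116 \left(p + H{\left(-1,5 \right)}\right)^{2} + 68 = - 116 \left(-15 + \frac{5}{-1}\right)^{2} + 68 = - 116 \left(-15 + 5 \left(-1\right)\right)^{2} + 68 = - 116 \left(-15 - 5\right)^{2} + 68 = - 116 \left(-20\right)^{2} + 68 = \left(-116\right) 400 + 68 = -46400 + 68 = -46332$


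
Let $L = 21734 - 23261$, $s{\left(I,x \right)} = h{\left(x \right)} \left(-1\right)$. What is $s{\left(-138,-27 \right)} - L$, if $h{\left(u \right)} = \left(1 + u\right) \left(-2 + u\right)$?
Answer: $773$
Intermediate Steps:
$s{\left(I,x \right)} = 2 + x - x^{2}$ ($s{\left(I,x \right)} = \left(-2 + x^{2} - x\right) \left(-1\right) = 2 + x - x^{2}$)
$L = -1527$ ($L = 21734 - 23261 = -1527$)
$s{\left(-138,-27 \right)} - L = \left(2 - 27 - \left(-27\right)^{2}\right) - -1527 = \left(2 - 27 - 729\right) + 1527 = -754 + 1527 = 773$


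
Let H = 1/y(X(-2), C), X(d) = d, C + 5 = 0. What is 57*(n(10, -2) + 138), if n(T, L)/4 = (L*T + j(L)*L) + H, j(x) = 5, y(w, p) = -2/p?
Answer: 1596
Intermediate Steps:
C = -5 (C = -5 + 0 = -5)
H = 5/2 (H = 1/(-2/(-5)) = 1/(-2*(-1/5)) = 1/(2/5) = 5/2 ≈ 2.5000)
n(T, L) = 10 + 20*L + 4*L*T (n(T, L) = 4*((L*T + 5*L) + 5/2) = 4*((5*L + L*T) + 5/2) = 4*(5/2 + 5*L + L*T) = 10 + 20*L + 4*L*T)
57*(n(10, -2) + 138) = 57*((10 + 20*(-2) + 4*(-2)*10) + 138) = 57*((10 - 40 - 80) + 138) = 57*(-110 + 138) = 57*28 = 1596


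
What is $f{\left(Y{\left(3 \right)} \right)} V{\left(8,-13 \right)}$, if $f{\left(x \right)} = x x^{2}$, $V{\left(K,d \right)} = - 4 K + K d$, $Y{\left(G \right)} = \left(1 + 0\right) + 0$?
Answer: $-136$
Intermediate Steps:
$Y{\left(G \right)} = 1$ ($Y{\left(G \right)} = 1 + 0 = 1$)
$f{\left(x \right)} = x^{3}$
$f{\left(Y{\left(3 \right)} \right)} V{\left(8,-13 \right)} = 1^{3} \cdot 8 \left(-4 - 13\right) = 1 \cdot 8 \left(-17\right) = 1 \left(-136\right) = -136$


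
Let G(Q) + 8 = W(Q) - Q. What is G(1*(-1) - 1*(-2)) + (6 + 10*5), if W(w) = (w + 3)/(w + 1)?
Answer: 49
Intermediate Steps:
W(w) = (3 + w)/(1 + w)
G(Q) = -8 - Q + (3 + Q)/(1 + Q) (G(Q) = -8 + ((3 + Q)/(1 + Q) - Q) = -8 + (-Q + (3 + Q)/(1 + Q)) = -8 - Q + (3 + Q)/(1 + Q))
G(1*(-1) - 1*(-2)) + (6 + 10*5) = (-5 - (1*(-1) - 1*(-2))² - 8*(1*(-1) - 1*(-2)))/(1 + (1*(-1) - 1*(-2))) + (6 + 10*5) = (-5 - (-1 + 2)² - 8*(-1 + 2))/(1 + (-1 + 2)) + (6 + 50) = (-5 - 1*1² - 8*1)/(1 + 1) + 56 = (-5 - 1*1 - 8)/2 + 56 = (-5 - 1 - 8)/2 + 56 = (½)*(-14) + 56 = -7 + 56 = 49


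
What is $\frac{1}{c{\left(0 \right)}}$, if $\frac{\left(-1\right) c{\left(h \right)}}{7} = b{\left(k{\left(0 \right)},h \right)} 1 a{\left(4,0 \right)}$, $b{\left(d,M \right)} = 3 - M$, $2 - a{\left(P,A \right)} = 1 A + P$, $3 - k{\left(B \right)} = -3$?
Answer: $\frac{1}{42} \approx 0.02381$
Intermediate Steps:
$k{\left(B \right)} = 6$ ($k{\left(B \right)} = 3 - -3 = 3 + 3 = 6$)
$a{\left(P,A \right)} = 2 - A - P$ ($a{\left(P,A \right)} = 2 - \left(1 A + P\right) = 2 - \left(A + P\right) = 2 - A - P$)
$c{\left(h \right)} = 42 - 14 h$ ($c{\left(h \right)} = - 7 \left(3 - h\right) 1 \left(2 - 0 - 4\right) = - 7 \left(3 - h\right) \left(2 + 0 - 4\right) = - 7 \left(3 - h\right) \left(-2\right) = - 7 \left(-6 + 2 h\right) = 42 - 14 h$)
$\frac{1}{c{\left(0 \right)}} = \frac{1}{42 - 0} = \frac{1}{42 + 0} = \frac{1}{42}$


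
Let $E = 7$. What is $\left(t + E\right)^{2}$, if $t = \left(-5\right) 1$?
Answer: $4$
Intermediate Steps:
$t = -5$
$\left(t + E\right)^{2} = \left(-5 + 7\right)^{2} = 2^{2} = 4$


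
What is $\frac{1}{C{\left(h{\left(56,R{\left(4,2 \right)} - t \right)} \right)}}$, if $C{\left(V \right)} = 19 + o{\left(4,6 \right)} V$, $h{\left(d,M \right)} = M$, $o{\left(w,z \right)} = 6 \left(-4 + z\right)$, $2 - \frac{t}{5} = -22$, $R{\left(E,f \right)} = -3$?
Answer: $- \frac{1}{1457} \approx -0.00068634$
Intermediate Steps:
$t = 120$ ($t = 10 - -110 = 10 + 110 = 120$)
$o{\left(w,z \right)} = -24 + 6 z$
$C{\left(V \right)} = 19 + 12 V$ ($C{\left(V \right)} = 19 + \left(-24 + 6 \cdot 6\right) V = 19 + \left(-24 + 36\right) V = 19 + 12 V$)
$\frac{1}{C{\left(h{\left(56,R{\left(4,2 \right)} - t \right)} \right)}} = \frac{1}{19 + 12 \left(-3 - 120\right)} = \frac{1}{19 + 12 \left(-123\right)} = \frac{1}{19 - 1476} = \frac{1}{-1457} = - \frac{1}{1457}$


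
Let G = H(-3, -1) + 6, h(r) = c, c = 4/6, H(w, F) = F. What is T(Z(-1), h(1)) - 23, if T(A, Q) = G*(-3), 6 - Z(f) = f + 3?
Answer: -38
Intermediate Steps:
Z(f) = 3 - f (Z(f) = 6 - (f + 3) = 6 - (3 + f) = 6 + (-3 - f) = 3 - f)
c = ⅔ (c = 4*(⅙) = ⅔ ≈ 0.66667)
h(r) = ⅔
G = 5 (G = -1 + 6 = 5)
T(A, Q) = -15 (T(A, Q) = 5*(-3) = -15)
T(Z(-1), h(1)) - 23 = -15 - 23 = -38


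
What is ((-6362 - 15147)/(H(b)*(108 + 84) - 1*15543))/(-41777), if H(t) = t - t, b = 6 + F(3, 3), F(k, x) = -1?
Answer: -137/4135923 ≈ -3.3124e-5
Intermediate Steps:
b = 5 (b = 6 - 1 = 5)
H(t) = 0
((-6362 - 15147)/(H(b)*(108 + 84) - 1*15543))/(-41777) = ((-6362 - 15147)/(0*(108 + 84) - 1*15543))/(-41777) = -21509/(0*192 - 15543)*(-1/41777) = -21509/(0 - 15543)*(-1/41777) = -21509/(-15543)*(-1/41777) = -21509*(-1/15543)*(-1/41777) = (137/99)*(-1/41777) = -137/4135923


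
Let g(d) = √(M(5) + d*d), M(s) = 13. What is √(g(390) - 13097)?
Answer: √(-13097 + √152113) ≈ 112.73*I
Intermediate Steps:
g(d) = √(13 + d²) (g(d) = √(13 + d*d) = √(13 + d²))
√(g(390) - 13097) = √(√(13 + 390²) - 13097) = √(√(13 + 152100) - 13097) = √(√152113 - 13097) = √(-13097 + √152113)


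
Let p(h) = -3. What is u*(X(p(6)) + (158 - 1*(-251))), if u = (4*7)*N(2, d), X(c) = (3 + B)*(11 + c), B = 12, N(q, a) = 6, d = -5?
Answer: 88872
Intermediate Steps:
X(c) = 165 + 15*c (X(c) = (3 + 12)*(11 + c) = 15*(11 + c) = 165 + 15*c)
u = 168 (u = (4*7)*6 = 28*6 = 168)
u*(X(p(6)) + (158 - 1*(-251))) = 168*((165 + 15*(-3)) + (158 - 1*(-251))) = 168*((165 - 45) + (158 + 251)) = 168*(120 + 409) = 168*529 = 88872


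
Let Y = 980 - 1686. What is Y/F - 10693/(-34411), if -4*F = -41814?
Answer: 174970219/719430777 ≈ 0.24321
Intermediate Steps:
Y = -706
F = 20907/2 (F = -1/4*(-41814) = 20907/2 ≈ 10454.)
Y/F - 10693/(-34411) = -706/20907/2 - 10693/(-34411) = -706*2/20907 - 10693*(-1/34411) = -1412/20907 + 10693/34411 = 174970219/719430777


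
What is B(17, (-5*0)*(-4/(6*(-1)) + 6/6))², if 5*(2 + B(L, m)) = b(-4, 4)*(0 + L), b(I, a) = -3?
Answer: 3721/25 ≈ 148.84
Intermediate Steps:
B(L, m) = -2 - 3*L/5 (B(L, m) = -2 + (-3*(0 + L))/5 = -2 + (-3*L)/5 = -2 - 3*L/5)
B(17, (-5*0)*(-4/(6*(-1)) + 6/6))² = (-2 - ⅗*17)² = (-2 - 51/5)² = (-61/5)² = 3721/25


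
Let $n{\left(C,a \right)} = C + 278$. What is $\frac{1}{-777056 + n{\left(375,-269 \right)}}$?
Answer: $- \frac{1}{776403} \approx -1.288 \cdot 10^{-6}$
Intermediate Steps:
$n{\left(C,a \right)} = 278 + C$
$\frac{1}{-777056 + n{\left(375,-269 \right)}} = \frac{1}{-777056 + \left(278 + 375\right)} = \frac{1}{-777056 + 653} = \frac{1}{-776403} = - \frac{1}{776403}$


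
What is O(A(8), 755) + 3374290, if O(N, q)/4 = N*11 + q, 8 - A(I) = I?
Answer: 3377310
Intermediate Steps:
A(I) = 8 - I
O(N, q) = 4*q + 44*N (O(N, q) = 4*(N*11 + q) = 4*(11*N + q) = 4*(q + 11*N) = 4*q + 44*N)
O(A(8), 755) + 3374290 = (4*755 + 44*(8 - 1*8)) + 3374290 = (3020 + 44*(8 - 8)) + 3374290 = (3020 + 44*0) + 3374290 = (3020 + 0) + 3374290 = 3020 + 3374290 = 3377310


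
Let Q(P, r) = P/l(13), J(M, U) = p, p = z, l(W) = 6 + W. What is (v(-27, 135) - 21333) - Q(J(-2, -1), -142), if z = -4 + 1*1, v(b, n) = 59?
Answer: -404203/19 ≈ -21274.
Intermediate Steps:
z = -3 (z = -4 + 1 = -3)
p = -3
J(M, U) = -3
Q(P, r) = P/19 (Q(P, r) = P/(6 + 13) = P/19)
(v(-27, 135) - 21333) - Q(J(-2, -1), -142) = (59 - 21333) - (-3)/19 = -21274 - 1*(-3/19) = -21274 + 3/19 = -404203/19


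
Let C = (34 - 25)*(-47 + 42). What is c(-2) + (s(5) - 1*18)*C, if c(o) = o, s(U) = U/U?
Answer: 763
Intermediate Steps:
s(U) = 1
C = -45 (C = 9*(-5) = -45)
c(-2) + (s(5) - 1*18)*C = -2 + (1 - 1*18)*(-45) = -2 + (1 - 18)*(-45) = -2 - 17*(-45) = -2 + 765 = 763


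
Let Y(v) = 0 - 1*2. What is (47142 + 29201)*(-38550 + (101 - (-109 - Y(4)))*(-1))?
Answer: -2958901994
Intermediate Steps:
Y(v) = -2 (Y(v) = 0 - 2 = -2)
(47142 + 29201)*(-38550 + (101 - (-109 - Y(4)))*(-1)) = (47142 + 29201)*(-38550 + (101 - (-109 - 1*(-2)))*(-1)) = 76343*(-38550 + (101 - (-109 + 2))*(-1)) = 76343*(-38550 + (101 - 1*(-107))*(-1)) = 76343*(-38550 + (101 + 107)*(-1)) = 76343*(-38550 + 208*(-1)) = 76343*(-38550 - 208) = 76343*(-38758) = -2958901994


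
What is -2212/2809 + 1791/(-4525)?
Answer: -15040219/12710725 ≈ -1.1833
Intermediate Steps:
-2212/2809 + 1791/(-4525) = -2212*1/2809 + 1791*(-1/4525) = -2212/2809 - 1791/4525 = -15040219/12710725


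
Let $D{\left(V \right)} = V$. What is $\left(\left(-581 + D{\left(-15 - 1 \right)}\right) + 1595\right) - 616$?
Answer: $382$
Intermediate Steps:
$\left(\left(-581 + D{\left(-15 - 1 \right)}\right) + 1595\right) - 616 = \left(\left(-581 - 16\right) + 1595\right) - 616 = \left(-597 + 1595\right) - 616 = 998 - 616 = 382$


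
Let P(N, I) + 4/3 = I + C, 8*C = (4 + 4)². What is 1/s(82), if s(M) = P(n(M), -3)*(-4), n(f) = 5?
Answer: -3/44 ≈ -0.068182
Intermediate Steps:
C = 8 (C = (4 + 4)²/8 = (⅛)*8² = (⅛)*64 = 8)
P(N, I) = 20/3 + I (P(N, I) = -4/3 + (I + 8) = -4/3 + (8 + I) = 20/3 + I)
s(M) = -44/3 (s(M) = (20/3 - 3)*(-4) = (11/3)*(-4) = -44/3)
1/s(82) = 1/(-44/3) = -3/44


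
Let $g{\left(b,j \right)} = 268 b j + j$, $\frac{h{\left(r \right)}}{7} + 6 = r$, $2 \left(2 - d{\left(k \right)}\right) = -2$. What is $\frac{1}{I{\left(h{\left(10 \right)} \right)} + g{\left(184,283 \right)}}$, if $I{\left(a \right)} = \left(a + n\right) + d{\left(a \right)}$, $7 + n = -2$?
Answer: $\frac{1}{13955601} \approx 7.1656 \cdot 10^{-8}$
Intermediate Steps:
$n = -9$ ($n = -7 - 2 = -9$)
$d{\left(k \right)} = 3$ ($d{\left(k \right)} = 2 - -1 = 2 + 1 = 3$)
$h{\left(r \right)} = -42 + 7 r$
$I{\left(a \right)} = -6 + a$ ($I{\left(a \right)} = \left(a - 9\right) + 3 = \left(-9 + a\right) + 3 = -6 + a$)
$g{\left(b,j \right)} = j + 268 b j$ ($g{\left(b,j \right)} = 268 b j + j = j + 268 b j$)
$\frac{1}{I{\left(h{\left(10 \right)} \right)} + g{\left(184,283 \right)}} = \frac{1}{\left(-6 + \left(-42 + 7 \cdot 10\right)\right) + 283 \left(1 + 268 \cdot 184\right)} = \frac{1}{\left(-6 + \left(-42 + 70\right)\right) + 283 \left(1 + 49312\right)} = \frac{1}{\left(-6 + 28\right) + 283 \cdot 49313} = \frac{1}{22 + 13955579} = \frac{1}{13955601}$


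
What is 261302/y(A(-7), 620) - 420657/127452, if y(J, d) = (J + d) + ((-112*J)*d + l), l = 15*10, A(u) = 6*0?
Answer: 5496592769/16356340 ≈ 336.05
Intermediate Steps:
A(u) = 0
l = 150
y(J, d) = 150 + J + d - 112*J*d (y(J, d) = (J + d) + ((-112*J)*d + 150) = (J + d) + (-112*J*d + 150) = (J + d) + (150 - 112*J*d) = 150 + J + d - 112*J*d)
261302/y(A(-7), 620) - 420657/127452 = 261302/(150 + 0 + 620 - 112*0*620) - 420657/127452 = 261302/(150 + 0 + 620 + 0) - 420657*1/127452 = 261302/770 - 140219/42484 = 261302*(1/770) - 140219/42484 = 130651/385 - 140219/42484 = 5496592769/16356340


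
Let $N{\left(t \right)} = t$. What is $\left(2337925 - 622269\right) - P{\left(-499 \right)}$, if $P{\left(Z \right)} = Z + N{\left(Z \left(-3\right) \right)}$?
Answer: $1714658$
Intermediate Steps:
$P{\left(Z \right)} = - 2 Z$ ($P{\left(Z \right)} = Z + Z \left(-3\right) = Z - 3 Z = - 2 Z$)
$\left(2337925 - 622269\right) - P{\left(-499 \right)} = \left(2337925 - 622269\right) - \left(-2\right) \left(-499\right) = \left(2337925 - 622269\right) - 998 = 1715656 - 998 = 1714658$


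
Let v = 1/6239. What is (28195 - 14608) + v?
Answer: 84769294/6239 ≈ 13587.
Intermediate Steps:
v = 1/6239 ≈ 0.00016028
(28195 - 14608) + v = (28195 - 14608) + 1/6239 = 13587 + 1/6239 = 84769294/6239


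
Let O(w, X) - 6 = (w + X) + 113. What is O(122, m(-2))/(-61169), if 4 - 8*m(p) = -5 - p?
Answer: -1935/489352 ≈ -0.0039542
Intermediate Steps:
m(p) = 9/8 + p/8 (m(p) = 1/2 - (-5 - p)/8 = 1/2 + (5/8 + p/8) = 9/8 + p/8)
O(w, X) = 119 + X + w (O(w, X) = 6 + ((w + X) + 113) = 6 + ((X + w) + 113) = 6 + (113 + X + w) = 119 + X + w)
O(122, m(-2))/(-61169) = (119 + (9/8 + (1/8)*(-2)) + 122)/(-61169) = (119 + (9/8 - 1/4) + 122)*(-1/61169) = (119 + 7/8 + 122)*(-1/61169) = (1935/8)*(-1/61169) = -1935/489352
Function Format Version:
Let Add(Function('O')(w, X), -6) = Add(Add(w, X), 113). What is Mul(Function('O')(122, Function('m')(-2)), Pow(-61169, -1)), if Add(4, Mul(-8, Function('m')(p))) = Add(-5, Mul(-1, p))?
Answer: Rational(-1935, 489352) ≈ -0.0039542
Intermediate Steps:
Function('m')(p) = Add(Rational(9, 8), Mul(Rational(1, 8), p)) (Function('m')(p) = Add(Rational(1, 2), Mul(Rational(-1, 8), Add(-5, Mul(-1, p)))) = Add(Rational(1, 2), Add(Rational(5, 8), Mul(Rational(1, 8), p))) = Add(Rational(9, 8), Mul(Rational(1, 8), p)))
Function('O')(w, X) = Add(119, X, w) (Function('O')(w, X) = Add(6, Add(Add(w, X), 113)) = Add(6, Add(Add(X, w), 113)) = Add(6, Add(113, X, w)) = Add(119, X, w))
Mul(Function('O')(122, Function('m')(-2)), Pow(-61169, -1)) = Mul(Add(119, Add(Rational(9, 8), Mul(Rational(1, 8), -2)), 122), Pow(-61169, -1)) = Mul(Add(119, Add(Rational(9, 8), Rational(-1, 4)), 122), Rational(-1, 61169)) = Mul(Add(119, Rational(7, 8), 122), Rational(-1, 61169)) = Mul(Rational(1935, 8), Rational(-1, 61169)) = Rational(-1935, 489352)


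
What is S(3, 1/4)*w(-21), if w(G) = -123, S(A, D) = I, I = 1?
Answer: -123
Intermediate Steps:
S(A, D) = 1
S(3, 1/4)*w(-21) = 1*(-123) = -123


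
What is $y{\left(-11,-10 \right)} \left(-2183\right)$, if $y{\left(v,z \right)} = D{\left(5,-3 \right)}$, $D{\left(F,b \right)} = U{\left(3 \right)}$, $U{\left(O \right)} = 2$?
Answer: $-4366$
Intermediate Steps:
$D{\left(F,b \right)} = 2$
$y{\left(v,z \right)} = 2$
$y{\left(-11,-10 \right)} \left(-2183\right) = 2 \left(-2183\right) = -4366$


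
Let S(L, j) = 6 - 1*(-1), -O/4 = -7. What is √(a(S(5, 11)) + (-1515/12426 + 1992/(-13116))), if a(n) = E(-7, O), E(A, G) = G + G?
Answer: √1142141633976794/4527206 ≈ 7.4650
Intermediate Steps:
O = 28 (O = -4*(-7) = 28)
E(A, G) = 2*G
S(L, j) = 7 (S(L, j) = 6 + 1 = 7)
a(n) = 56 (a(n) = 2*28 = 56)
√(a(S(5, 11)) + (-1515/12426 + 1992/(-13116))) = √(56 + (-1515/12426 + 1992/(-13116))) = √(56 + (-1515*1/12426 + 1992*(-1/13116))) = √(56 + (-505/4142 - 166/1093)) = √(56 - 1239537/4527206) = √(252283999/4527206) = √1142141633976794/4527206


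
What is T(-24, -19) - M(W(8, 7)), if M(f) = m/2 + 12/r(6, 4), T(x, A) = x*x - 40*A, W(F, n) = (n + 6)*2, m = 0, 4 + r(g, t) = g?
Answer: 1330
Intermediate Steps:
r(g, t) = -4 + g
W(F, n) = 12 + 2*n (W(F, n) = (6 + n)*2 = 12 + 2*n)
T(x, A) = x² - 40*A
M(f) = 6 (M(f) = 0/2 + 12/(-4 + 6) = 0*(½) + 12/2 = 0 + 12*(½) = 0 + 6 = 6)
T(-24, -19) - M(W(8, 7)) = ((-24)² - 40*(-19)) - 1*6 = (576 + 760) - 6 = 1336 - 6 = 1330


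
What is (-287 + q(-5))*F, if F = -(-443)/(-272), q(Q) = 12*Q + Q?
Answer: 9746/17 ≈ 573.29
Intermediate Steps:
q(Q) = 13*Q
F = -443/272 (F = -(-443)*(-1)/272 = -1*443/272 = -443/272 ≈ -1.6287)
(-287 + q(-5))*F = (-287 + 13*(-5))*(-443/272) = (-287 - 65)*(-443/272) = -352*(-443/272) = 9746/17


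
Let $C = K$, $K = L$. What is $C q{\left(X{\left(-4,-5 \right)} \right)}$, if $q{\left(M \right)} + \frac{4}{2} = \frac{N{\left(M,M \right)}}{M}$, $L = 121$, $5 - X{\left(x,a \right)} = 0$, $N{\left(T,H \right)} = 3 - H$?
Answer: $- \frac{1452}{5} \approx -290.4$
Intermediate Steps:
$X{\left(x,a \right)} = 5$ ($X{\left(x,a \right)} = 5 - 0 = 5 + 0 = 5$)
$K = 121$
$q{\left(M \right)} = -2 + \frac{3 - M}{M}$
$C = 121$
$C q{\left(X{\left(-4,-5 \right)} \right)} = 121 \left(-3 + \frac{3}{5}\right) = 121 \left(- \frac{12}{5}\right) = - \frac{1452}{5}$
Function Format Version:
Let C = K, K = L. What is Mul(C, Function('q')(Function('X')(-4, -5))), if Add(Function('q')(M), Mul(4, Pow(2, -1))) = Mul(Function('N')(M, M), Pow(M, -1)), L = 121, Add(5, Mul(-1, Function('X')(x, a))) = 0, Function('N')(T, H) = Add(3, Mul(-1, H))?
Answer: Rational(-1452, 5) ≈ -290.40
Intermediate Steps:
Function('X')(x, a) = 5 (Function('X')(x, a) = Add(5, Mul(-1, 0)) = Add(5, 0) = 5)
K = 121
Function('q')(M) = Add(-2, Mul(Pow(M, -1), Add(3, Mul(-1, M)))) (Function('q')(M) = Add(-2, Mul(Add(3, Mul(-1, M)), Pow(M, -1))) = Add(-2, Mul(Pow(M, -1), Add(3, Mul(-1, M)))))
C = 121
Mul(C, Function('q')(Function('X')(-4, -5))) = Mul(121, Add(-3, Mul(3, Pow(5, -1)))) = Mul(121, Add(-3, Mul(3, Rational(1, 5)))) = Mul(121, Add(-3, Rational(3, 5))) = Mul(121, Rational(-12, 5)) = Rational(-1452, 5)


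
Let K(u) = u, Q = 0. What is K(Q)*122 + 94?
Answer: 94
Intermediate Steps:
K(Q)*122 + 94 = 0*122 + 94 = 0 + 94 = 94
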